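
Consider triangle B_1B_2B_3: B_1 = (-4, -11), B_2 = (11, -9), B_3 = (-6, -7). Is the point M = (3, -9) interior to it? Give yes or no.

yes

Barycentric coordinates of M: (1/4, 1/2, 1/4).
The three coordinates are positive, positive, positive; a point is interior exactly when all three are positive.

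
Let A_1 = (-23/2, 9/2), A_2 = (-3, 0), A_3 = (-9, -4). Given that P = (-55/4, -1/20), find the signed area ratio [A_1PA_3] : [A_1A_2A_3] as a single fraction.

-1/2

[A_1A_2A_3] = ½·((-23/2)·(0−(-4)) + (-3)·(-4−(9/2)) + (-9)·(9/2−0)) = ½·(-46 + 51/2 − 81/2) = -61/2.
[A_1PA_3] = ½·((-23/2)·(-1/20−(-4)) + (-55/4)·(-4−(9/2)) + (-9)·(9/2−(-1/20))) = ½·(-1817/40 + 935/8 − 819/20) = 61/4, so the ratio is (61/4)/(-61/2) = -1/2.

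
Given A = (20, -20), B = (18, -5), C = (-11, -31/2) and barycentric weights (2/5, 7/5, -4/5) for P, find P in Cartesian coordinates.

(42, -13/5)

P = (2/5)·A + (7/5)·B + (-4/5)·C.
x-coordinate: (2/5)·20 + (7/5)·18 + (-4/5)·(-11) = 42.
y-coordinate: (2/5)·(-20) + (7/5)·(-5) + (-4/5)·(-31/2) = -13/5.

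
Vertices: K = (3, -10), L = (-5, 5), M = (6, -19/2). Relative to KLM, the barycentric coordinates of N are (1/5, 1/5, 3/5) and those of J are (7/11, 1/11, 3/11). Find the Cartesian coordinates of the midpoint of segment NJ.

Barycentric coordinates of the midpoint are the average: (23/55, 8/55, 24/55).
Converting: (23/55)·K + (8/55)·L + (24/55)·M = (173/55, -38/5).

(173/55, -38/5)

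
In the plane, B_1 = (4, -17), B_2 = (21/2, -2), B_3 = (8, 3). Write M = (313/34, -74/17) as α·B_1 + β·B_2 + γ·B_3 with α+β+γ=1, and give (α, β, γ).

Signed area of the reference triangle: [B_1B_2B_3] = ½·(4·(-2−3) + (21/2)·(3−(-17)) + 8·(-17−(-2))) = ½·(-20 + 210 − 120) = 35.
[MB_2B_3] = ½·((313/34)·(-2−3) + (21/2)·(3−(-74/17)) + 8·(-74/17−(-2))) = ½·(-1565/34 + 2625/34 − 320/17) = 105/17, so the B_1-coordinate is (105/17)/35 = 3/17.
[B_1MB_3] = ½·(4·(-74/17−3) + (313/34)·(3−(-17)) + 8·(-17−(-74/17))) = ½·(-500/17 + 3130/17 − 1720/17) = 455/17, so the B_2-coordinate is 13/17.
[B_1B_2M] = ½·(4·(-2−(-74/17)) + (21/2)·(-74/17−(-17)) + (313/34)·(-17−(-2))) = ½·(160/17 + 4515/34 − 4695/34) = 35/17, so the B_3-coordinate is 1/17.

(3/17, 13/17, 1/17)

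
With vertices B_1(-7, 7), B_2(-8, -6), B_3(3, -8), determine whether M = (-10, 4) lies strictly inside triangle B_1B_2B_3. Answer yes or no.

Barycentric coordinates of M: (106/145, 15/29, -36/145).
The three coordinates are positive, positive, negative; a point is interior exactly when all three are positive.

no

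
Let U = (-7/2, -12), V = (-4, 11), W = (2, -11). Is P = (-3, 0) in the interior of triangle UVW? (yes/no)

Barycentric coordinates of P: (44/127, 131/254, 35/254).
The three coordinates are positive, positive, positive; a point is interior exactly when all three are positive.

yes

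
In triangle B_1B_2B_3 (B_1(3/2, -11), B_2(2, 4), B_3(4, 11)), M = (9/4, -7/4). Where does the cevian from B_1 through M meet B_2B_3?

(3, 15/2)

Barycentric coordinates of M with respect to B_1B_2B_3: (1/2, 1/4, 1/4).
On side B_2B_3 the B_1-coordinate is zero; dropping M's B_1-weight 1/2 and renormalizing the remaining 1/4 : 1/4 gives weights 1/2, 1/2 on B_2, B_3.
N = (1/2)·(2, 4) + (1/2)·(4, 11) = (3, 15/2).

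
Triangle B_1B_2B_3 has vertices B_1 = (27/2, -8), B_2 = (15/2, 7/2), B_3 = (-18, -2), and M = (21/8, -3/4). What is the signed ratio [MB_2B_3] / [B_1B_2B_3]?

[B_1B_2B_3] = ½·((27/2)·(7/2−(-2)) + (15/2)·(-2−(-8)) + (-18)·(-8−(7/2))) = ½·(297/4 + 45 + 207) = 1305/8.
[MB_2B_3] = ½·((21/8)·(7/2−(-2)) + (15/2)·(-2−(-3/4)) + (-18)·(-3/4−(7/2))) = ½·(231/16 − 75/8 + 153/2) = 1305/32, so the ratio is (1305/32)/(1305/8) = 1/4.

1/4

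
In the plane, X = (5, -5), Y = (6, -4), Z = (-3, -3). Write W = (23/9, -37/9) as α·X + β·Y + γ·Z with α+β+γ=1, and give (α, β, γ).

Signed area of the reference triangle: [XYZ] = ½·(5·(-4−(-3)) + 6·(-3−(-5)) + (-3)·(-5−(-4))) = ½·(-5 + 12 + 3) = 5.
[WYZ] = ½·((23/9)·(-4−(-3)) + 6·(-3−(-37/9)) + (-3)·(-37/9−(-4))) = ½·(-23/9 + 20/3 + 1/3) = 20/9, so the X-coordinate is (20/9)/5 = 4/9.
[XWZ] = ½·(5·(-37/9−(-3)) + (23/9)·(-3−(-5)) + (-3)·(-5−(-37/9))) = ½·(-50/9 + 46/9 + 8/3) = 10/9, so the Y-coordinate is 2/9.
[XYW] = ½·(5·(-4−(-37/9)) + 6·(-37/9−(-5)) + (23/9)·(-5−(-4))) = ½·(5/9 + 16/3 − 23/9) = 5/3, so the Z-coordinate is 1/3.
Check: 4/9 + 2/9 + 1/3 = 1.

(4/9, 2/9, 1/3)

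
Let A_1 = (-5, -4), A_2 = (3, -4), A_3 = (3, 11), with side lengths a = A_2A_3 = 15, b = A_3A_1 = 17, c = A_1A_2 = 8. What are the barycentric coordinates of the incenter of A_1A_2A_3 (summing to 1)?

The incenter has barycentric coordinates proportional to the opposite side lengths: (15 : 17 : 8).
Normalizing by 15+17+8 = 40 gives (3/8, 17/40, 1/5).

(3/8, 17/40, 1/5)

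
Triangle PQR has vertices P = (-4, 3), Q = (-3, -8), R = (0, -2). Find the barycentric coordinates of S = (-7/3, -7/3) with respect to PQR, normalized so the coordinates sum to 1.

Signed area of the reference triangle: [PQR] = ½·((-4)·(-8−(-2)) + (-3)·(-2−3) + 0·(3−(-8))) = ½·(24 + 15 + 0) = 39/2.
[SQR] = ½·((-7/3)·(-8−(-2)) + (-3)·(-2−(-7/3)) + 0·(-7/3−(-8))) = ½·(14 − 1 + 0) = 13/2, so the P-coordinate is (13/2)/(39/2) = 1/3.
[PSR] = ½·((-4)·(-7/3−(-2)) + (-7/3)·(-2−3) + 0·(3−(-7/3))) = ½·(4/3 + 35/3 + 0) = 13/2, so the Q-coordinate is 1/3.
[PQS] = ½·((-4)·(-8−(-7/3)) + (-3)·(-7/3−3) + (-7/3)·(3−(-8))) = ½·(68/3 + 16 − 77/3) = 13/2, so the R-coordinate is 1/3.
Check: 1/3 + 1/3 + 1/3 = 1.

(1/3, 1/3, 1/3)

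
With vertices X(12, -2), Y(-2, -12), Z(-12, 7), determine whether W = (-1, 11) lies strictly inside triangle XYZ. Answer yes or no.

Barycentric coordinates of W: (83/122, -65/122, 52/61).
The three coordinates are positive, negative, positive; a point is interior exactly when all three are positive.

no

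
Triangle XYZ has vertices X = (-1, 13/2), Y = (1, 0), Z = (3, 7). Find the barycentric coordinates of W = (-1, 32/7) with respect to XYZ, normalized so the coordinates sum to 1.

(6/7, 2/7, -1/7)

Signed area of the reference triangle: [XYZ] = ½·((-1)·(0−7) + 1·(7−(13/2)) + 3·(13/2−0)) = ½·(7 + 1/2 + 39/2) = 27/2.
[WYZ] = ½·((-1)·(0−7) + 1·(7−(32/7)) + 3·(32/7−0)) = ½·(7 + 17/7 + 96/7) = 81/7, so the X-coordinate is (81/7)/(27/2) = 6/7.
[XWZ] = ½·((-1)·(32/7−7) + (-1)·(7−(13/2)) + 3·(13/2−(32/7))) = ½·(17/7 − 1/2 + 81/14) = 27/7, so the Y-coordinate is 2/7.
[XYW] = ½·((-1)·(0−(32/7)) + 1·(32/7−(13/2)) + (-1)·(13/2−0)) = ½·(32/7 − 27/14 − 13/2) = -27/14, so the Z-coordinate is -1/7.
Check: 6/7 + 2/7 − 1/7 = 1.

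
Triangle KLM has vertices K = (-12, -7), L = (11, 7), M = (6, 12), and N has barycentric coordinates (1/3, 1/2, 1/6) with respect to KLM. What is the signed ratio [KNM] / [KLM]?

1/2

The signed ratio [KNM]/[KLM] equals the barycentric coordinate of N at vertex L, which is 1/2.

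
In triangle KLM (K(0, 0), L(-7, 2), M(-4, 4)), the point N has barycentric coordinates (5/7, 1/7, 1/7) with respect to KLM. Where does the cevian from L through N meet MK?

Line LN meets MK where the L-coordinate vanishes; zeroing N's L-weight and renormalizing leaves M, K-weights 1/7 : 5/7 → (1/6, 5/6).
So J = (1/6)·M + (5/6)·K = (-2/3, 2/3).

(-2/3, 2/3)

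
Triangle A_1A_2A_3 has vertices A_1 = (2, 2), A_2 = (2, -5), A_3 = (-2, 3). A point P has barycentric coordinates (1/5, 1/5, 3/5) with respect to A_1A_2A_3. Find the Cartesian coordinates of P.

P = (1/5)·A_1 + (1/5)·A_2 + (3/5)·A_3.
x-coordinate: (1/5)·2 + (1/5)·2 + (3/5)·(-2) = -2/5.
y-coordinate: (1/5)·2 + (1/5)·(-5) + (3/5)·3 = 6/5.

(-2/5, 6/5)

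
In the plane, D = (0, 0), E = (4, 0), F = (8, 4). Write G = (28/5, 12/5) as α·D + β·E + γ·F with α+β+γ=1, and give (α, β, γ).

Signed area of the reference triangle: [DEF] = ½·(0·(0−4) + 4·(4−0) + 8·(0−0)) = ½·(0 + 16 + 0) = 8.
[GEF] = ½·((28/5)·(0−4) + 4·(4−(12/5)) + 8·(12/5−0)) = ½·(-112/5 + 32/5 + 96/5) = 8/5, so the D-coordinate is (8/5)/8 = 1/5.
[DGF] = ½·(0·(12/5−4) + (28/5)·(4−0) + 8·(0−(12/5))) = ½·(0 + 112/5 − 96/5) = 8/5, so the E-coordinate is 1/5.
[DEG] = ½·(0·(0−(12/5)) + 4·(12/5−0) + (28/5)·(0−0)) = ½·(0 + 48/5 + 0) = 24/5, so the F-coordinate is 3/5.

(1/5, 1/5, 3/5)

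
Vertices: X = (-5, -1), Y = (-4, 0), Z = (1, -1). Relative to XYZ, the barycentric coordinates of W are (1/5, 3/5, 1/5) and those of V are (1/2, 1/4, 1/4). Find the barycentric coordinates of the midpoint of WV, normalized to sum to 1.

(7/20, 17/40, 9/40)

Since both coordinate triples sum to 1, the midpoint's barycentrics are the componentwise average.
(1/5+1/2)/2 = 7/20; similarly 17/40 and 9/40.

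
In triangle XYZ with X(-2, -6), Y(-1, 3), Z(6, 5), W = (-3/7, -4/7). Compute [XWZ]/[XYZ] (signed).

3/7

[XYZ] = ½·((-2)·(3−5) + (-1)·(5−(-6)) + 6·(-6−3)) = ½·(4 − 11 − 54) = -61/2.
[XWZ] = ½·((-2)·(-4/7−5) + (-3/7)·(5−(-6)) + 6·(-6−(-4/7))) = ½·(78/7 − 33/7 − 228/7) = -183/14, so the ratio is (-183/14)/(-61/2) = 3/7.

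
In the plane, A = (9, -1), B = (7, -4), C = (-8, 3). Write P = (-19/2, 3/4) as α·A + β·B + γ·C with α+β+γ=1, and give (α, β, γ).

(-3/4, 3/4, 1)

Signed area of the reference triangle: [ABC] = ½·(9·(-4−3) + 7·(3−(-1)) + (-8)·(-1−(-4))) = ½·(-63 + 28 − 24) = -59/2.
[PBC] = ½·((-19/2)·(-4−3) + 7·(3−(3/4)) + (-8)·(3/4−(-4))) = ½·(133/2 + 63/4 − 38) = 177/8, so the A-coordinate is (177/8)/(-59/2) = -3/4.
[APC] = ½·(9·(3/4−3) + (-19/2)·(3−(-1)) + (-8)·(-1−(3/4))) = ½·(-81/4 − 38 + 14) = -177/8, so the B-coordinate is 3/4.
[ABP] = ½·(9·(-4−(3/4)) + 7·(3/4−(-1)) + (-19/2)·(-1−(-4))) = ½·(-171/4 + 49/4 − 57/2) = -59/2, so the C-coordinate is 1.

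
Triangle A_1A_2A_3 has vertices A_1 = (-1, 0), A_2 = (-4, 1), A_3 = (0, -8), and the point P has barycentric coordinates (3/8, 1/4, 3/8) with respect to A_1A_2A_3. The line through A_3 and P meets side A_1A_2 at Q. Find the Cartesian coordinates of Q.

(-11/5, 2/5)

Line A_3P meets A_1A_2 where the A_3-coordinate vanishes; zeroing P's A_3-weight and renormalizing leaves A_1, A_2-weights 3/8 : 1/4 → (3/5, 2/5).
So Q = (3/5)·A_1 + (2/5)·A_2 = (-11/5, 2/5).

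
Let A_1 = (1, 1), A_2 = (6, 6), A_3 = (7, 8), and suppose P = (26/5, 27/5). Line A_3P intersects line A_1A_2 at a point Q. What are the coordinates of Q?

(19/4, 19/4)

Barycentric coordinates of P with respect to A_1A_2A_3: (1/5, 3/5, 1/5).
On side A_1A_2 the A_3-coordinate is zero; dropping P's A_3-weight 1/5 and renormalizing the remaining 1/5 : 3/5 gives weights 1/4, 3/4 on A_1, A_2.
Q = (1/4)·(1, 1) + (3/4)·(6, 6) = (19/4, 19/4).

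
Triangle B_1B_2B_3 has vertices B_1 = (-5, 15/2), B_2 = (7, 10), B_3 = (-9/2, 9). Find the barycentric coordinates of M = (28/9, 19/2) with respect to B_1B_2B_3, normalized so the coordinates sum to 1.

Signed area of the reference triangle: [B_1B_2B_3] = ½·((-5)·(10−9) + 7·(9−(15/2)) + (-9/2)·(15/2−10)) = ½·(-5 + 21/2 + 45/4) = 67/8.
[MB_2B_3] = ½·((28/9)·(10−9) + 7·(9−(19/2)) + (-9/2)·(19/2−10)) = ½·(28/9 − 7/2 + 9/4) = 67/72, so the B_1-coordinate is (67/72)/(67/8) = 1/9.
[B_1MB_3] = ½·((-5)·(19/2−9) + (28/9)·(9−(15/2)) + (-9/2)·(15/2−(19/2))) = ½·(-5/2 + 14/3 + 9) = 67/12, so the B_2-coordinate is 2/3.
[B_1B_2M] = ½·((-5)·(10−(19/2)) + 7·(19/2−(15/2)) + (28/9)·(15/2−10)) = ½·(-5/2 + 14 − 70/9) = 67/36, so the B_3-coordinate is 2/9.

(1/9, 2/3, 2/9)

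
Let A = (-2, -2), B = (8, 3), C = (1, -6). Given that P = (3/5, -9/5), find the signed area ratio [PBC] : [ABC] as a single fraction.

[ABC] = ½·((-2)·(3−(-6)) + 8·(-6−(-2)) + 1·(-2−3)) = ½·(-18 − 32 − 5) = -55/2.
[PBC] = ½·((3/5)·(3−(-6)) + 8·(-6−(-9/5)) + 1·(-9/5−3)) = ½·(27/5 − 168/5 − 24/5) = -33/2, so the ratio is (-33/2)/(-55/2) = 3/5.

3/5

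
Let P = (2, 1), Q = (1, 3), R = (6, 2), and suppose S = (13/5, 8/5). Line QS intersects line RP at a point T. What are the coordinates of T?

Barycentric coordinates of S with respect to PQR: (3/5, 1/5, 1/5).
On side RP the Q-coordinate is zero; dropping S's Q-weight 1/5 and renormalizing the remaining 1/5 : 3/5 gives weights 1/4, 3/4 on R, P.
T = (1/4)·(6, 2) + (3/4)·(2, 1) = (3, 5/4).

(3, 5/4)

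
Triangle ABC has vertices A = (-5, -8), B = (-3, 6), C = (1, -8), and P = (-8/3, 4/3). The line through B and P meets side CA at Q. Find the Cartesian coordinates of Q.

(-2, -8)

Barycentric coordinates of P with respect to ABC: (1/6, 2/3, 1/6).
On side CA the B-coordinate is zero; dropping P's B-weight 2/3 and renormalizing the remaining 1/6 : 1/6 gives weights 1/2, 1/2 on C, A.
Q = (1/2)·(1, -8) + (1/2)·(-5, -8) = (-2, -8).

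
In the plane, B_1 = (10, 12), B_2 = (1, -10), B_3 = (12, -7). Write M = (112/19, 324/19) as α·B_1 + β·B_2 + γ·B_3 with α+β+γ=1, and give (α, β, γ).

(25/19, 6/19, -12/19)

Signed area of the reference triangle: [B_1B_2B_3] = ½·(10·(-10−(-7)) + 1·(-7−12) + 12·(12−(-10))) = ½·(-30 − 19 + 264) = 215/2.
[MB_2B_3] = ½·((112/19)·(-10−(-7)) + 1·(-7−(324/19)) + 12·(324/19−(-10))) = ½·(-336/19 − 457/19 + 6168/19) = 5375/38, so the B_1-coordinate is (5375/38)/(215/2) = 25/19.
[B_1MB_3] = ½·(10·(324/19−(-7)) + (112/19)·(-7−12) + 12·(12−(324/19))) = ½·(4570/19 − 112 − 1152/19) = 645/19, so the B_2-coordinate is 6/19.
[B_1B_2M] = ½·(10·(-10−(324/19)) + 1·(324/19−12) + (112/19)·(12−(-10))) = ½·(-5140/19 + 96/19 + 2464/19) = -1290/19, so the B_3-coordinate is -12/19.
Check: 25/19 + 6/19 − 12/19 = 1.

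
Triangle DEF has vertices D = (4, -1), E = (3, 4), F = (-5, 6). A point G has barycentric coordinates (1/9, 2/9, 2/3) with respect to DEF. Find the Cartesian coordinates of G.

G = (1/9)·D + (2/9)·E + (2/3)·F.
x-coordinate: (1/9)·4 + (2/9)·3 + (2/3)·(-5) = -20/9.
y-coordinate: (1/9)·(-1) + (2/9)·4 + (2/3)·6 = 43/9.

(-20/9, 43/9)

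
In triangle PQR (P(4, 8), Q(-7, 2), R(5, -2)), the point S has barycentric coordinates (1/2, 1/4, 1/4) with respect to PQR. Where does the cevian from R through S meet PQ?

Line RS meets PQ where the R-coordinate vanishes; zeroing S's R-weight and renormalizing leaves P, Q-weights 1/2 : 1/4 → (2/3, 1/3).
So T = (2/3)·P + (1/3)·Q = (1/3, 6).

(1/3, 6)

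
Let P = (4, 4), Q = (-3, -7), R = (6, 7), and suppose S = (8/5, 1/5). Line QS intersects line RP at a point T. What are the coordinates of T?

(14/3, 5)

Barycentric coordinates of S with respect to PQR: (2/5, 2/5, 1/5).
On side RP the Q-coordinate is zero; dropping S's Q-weight 2/5 and renormalizing the remaining 1/5 : 2/5 gives weights 1/3, 2/3 on R, P.
T = (1/3)·(6, 7) + (2/3)·(4, 4) = (14/3, 5).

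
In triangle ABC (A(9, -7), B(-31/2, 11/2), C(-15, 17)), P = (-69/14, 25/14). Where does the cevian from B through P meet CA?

(3, -1)

Barycentric coordinates of P with respect to ABC: (3/7, 3/7, 1/7).
On side CA the B-coordinate is zero; dropping P's B-weight 3/7 and renormalizing the remaining 1/7 : 3/7 gives weights 1/4, 3/4 on C, A.
Q = (1/4)·(-15, 17) + (3/4)·(9, -7) = (3, -1).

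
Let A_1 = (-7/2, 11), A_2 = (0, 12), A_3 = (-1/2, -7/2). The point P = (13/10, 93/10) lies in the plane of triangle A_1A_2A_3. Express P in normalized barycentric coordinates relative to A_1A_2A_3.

Signed area of the reference triangle: [A_1A_2A_3] = ½·((-7/2)·(12−(-7/2)) + 0·(-7/2−11) + (-1/2)·(11−12)) = ½·(-217/4 + 0 + 1/2) = -215/8.
[PA_2A_3] = ½·((13/10)·(12−(-7/2)) + 0·(-7/2−(93/10)) + (-1/2)·(93/10−12)) = ½·(403/20 + 0 + 27/20) = 43/4, so the A_1-coordinate is (43/4)/(-215/8) = -2/5.
[A_1PA_3] = ½·((-7/2)·(93/10−(-7/2)) + (13/10)·(-7/2−11) + (-1/2)·(11−(93/10))) = ½·(-224/5 − 377/20 − 17/20) = -129/4, so the A_2-coordinate is 6/5.
[A_1A_2P] = ½·((-7/2)·(12−(93/10)) + 0·(93/10−11) + (13/10)·(11−12)) = ½·(-189/20 + 0 − 13/10) = -43/8, so the A_3-coordinate is 1/5.

(-2/5, 6/5, 1/5)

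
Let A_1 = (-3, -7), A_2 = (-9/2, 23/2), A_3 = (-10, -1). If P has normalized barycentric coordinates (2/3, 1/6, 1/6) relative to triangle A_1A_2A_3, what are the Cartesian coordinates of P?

P = (2/3)·A_1 + (1/6)·A_2 + (1/6)·A_3.
x-coordinate: (2/3)·(-3) + (1/6)·(-9/2) + (1/6)·(-10) = -53/12.
y-coordinate: (2/3)·(-7) + (1/6)·(23/2) + (1/6)·(-1) = -35/12.

(-53/12, -35/12)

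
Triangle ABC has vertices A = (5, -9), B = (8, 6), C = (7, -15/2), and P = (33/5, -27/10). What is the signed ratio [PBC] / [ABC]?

[ABC] = ½·(5·(6−(-15/2)) + 8·(-15/2−(-9)) + 7·(-9−6)) = ½·(135/2 + 12 − 105) = -51/4.
[PBC] = ½·((33/5)·(6−(-15/2)) + 8·(-15/2−(-27/10)) + 7·(-27/10−6)) = ½·(891/10 − 192/5 − 609/10) = -51/10, so the ratio is (-51/10)/(-51/4) = 2/5.

2/5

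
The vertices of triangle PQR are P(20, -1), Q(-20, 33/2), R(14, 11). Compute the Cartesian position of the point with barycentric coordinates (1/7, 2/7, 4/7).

(36/7, 76/7)

S = (1/7)·P + (2/7)·Q + (4/7)·R.
x-coordinate: (1/7)·20 + (2/7)·(-20) + (4/7)·14 = 36/7.
y-coordinate: (1/7)·(-1) + (2/7)·(33/2) + (4/7)·11 = 76/7.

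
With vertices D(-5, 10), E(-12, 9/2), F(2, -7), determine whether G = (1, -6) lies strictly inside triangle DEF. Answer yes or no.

yes

Barycentric coordinates of G: (1/63, 4/63, 58/63).
The three coordinates are positive, positive, positive; a point is interior exactly when all three are positive.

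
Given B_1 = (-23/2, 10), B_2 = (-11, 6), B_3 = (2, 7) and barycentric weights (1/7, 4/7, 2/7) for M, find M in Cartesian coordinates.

(-103/14, 48/7)

M = (1/7)·B_1 + (4/7)·B_2 + (2/7)·B_3.
x-coordinate: (1/7)·(-23/2) + (4/7)·(-11) + (2/7)·2 = -103/14.
y-coordinate: (1/7)·10 + (4/7)·6 + (2/7)·7 = 48/7.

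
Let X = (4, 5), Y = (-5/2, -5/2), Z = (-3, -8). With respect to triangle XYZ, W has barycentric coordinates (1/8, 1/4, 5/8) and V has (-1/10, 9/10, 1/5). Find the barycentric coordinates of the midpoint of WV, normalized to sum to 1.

Since both coordinate triples sum to 1, the midpoint's barycentrics are the componentwise average.
(1/8+-1/10)/2 = 1/80; similarly 23/40 and 33/80.

(1/80, 23/40, 33/80)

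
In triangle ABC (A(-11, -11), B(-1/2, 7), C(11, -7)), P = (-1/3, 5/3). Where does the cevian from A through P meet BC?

Barycentric coordinates of P with respect to ABC: (1/6, 2/3, 1/6).
On side BC the A-coordinate is zero; dropping P's A-weight 1/6 and renormalizing the remaining 2/3 : 1/6 gives weights 4/5, 1/5 on B, C.
Q = (4/5)·(-1/2, 7) + (1/5)·(11, -7) = (9/5, 21/5).

(9/5, 21/5)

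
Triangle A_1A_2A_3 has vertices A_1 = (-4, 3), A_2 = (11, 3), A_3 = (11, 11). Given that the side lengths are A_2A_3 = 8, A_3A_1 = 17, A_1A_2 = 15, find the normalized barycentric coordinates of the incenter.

(1/5, 17/40, 3/8)

The incenter has barycentric coordinates proportional to the opposite side lengths: (8 : 17 : 15).
Normalizing by 8+17+15 = 40 gives (1/5, 17/40, 3/8).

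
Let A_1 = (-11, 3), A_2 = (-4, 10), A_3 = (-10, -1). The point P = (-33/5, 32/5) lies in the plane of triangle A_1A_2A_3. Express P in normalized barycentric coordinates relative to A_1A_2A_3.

(1/5, 3/5, 1/5)

Signed area of the reference triangle: [A_1A_2A_3] = ½·((-11)·(10−(-1)) + (-4)·(-1−3) + (-10)·(3−10)) = ½·(-121 + 16 + 70) = -35/2.
[PA_2A_3] = ½·((-33/5)·(10−(-1)) + (-4)·(-1−(32/5)) + (-10)·(32/5−10)) = ½·(-363/5 + 148/5 + 36) = -7/2, so the A_1-coordinate is (-7/2)/(-35/2) = 1/5.
[A_1PA_3] = ½·((-11)·(32/5−(-1)) + (-33/5)·(-1−3) + (-10)·(3−(32/5))) = ½·(-407/5 + 132/5 + 34) = -21/2, so the A_2-coordinate is 3/5.
[A_1A_2P] = ½·((-11)·(10−(32/5)) + (-4)·(32/5−3) + (-33/5)·(3−10)) = ½·(-198/5 − 68/5 + 231/5) = -7/2, so the A_3-coordinate is 1/5.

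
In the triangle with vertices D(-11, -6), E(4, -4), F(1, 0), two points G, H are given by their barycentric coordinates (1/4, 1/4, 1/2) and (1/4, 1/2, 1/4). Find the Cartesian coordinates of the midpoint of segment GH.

Barycentric coordinates of the midpoint are the average: (1/4, 3/8, 3/8).
Converting: (1/4)·D + (3/8)·E + (3/8)·F = (-7/8, -3).

(-7/8, -3)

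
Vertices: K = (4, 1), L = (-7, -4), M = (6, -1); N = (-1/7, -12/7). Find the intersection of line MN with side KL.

(-13/5, -2)

Barycentric coordinates of N with respect to KLM: (2/7, 3/7, 2/7).
On side KL the M-coordinate is zero; dropping N's M-weight 2/7 and renormalizing the remaining 2/7 : 3/7 gives weights 2/5, 3/5 on K, L.
J = (2/5)·(4, 1) + (3/5)·(-7, -4) = (-13/5, -2).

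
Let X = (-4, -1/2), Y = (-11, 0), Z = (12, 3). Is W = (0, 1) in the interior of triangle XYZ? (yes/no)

yes

Barycentric coordinates of W: (4/13, 4/13, 5/13).
The three coordinates are positive, positive, positive; a point is interior exactly when all three are positive.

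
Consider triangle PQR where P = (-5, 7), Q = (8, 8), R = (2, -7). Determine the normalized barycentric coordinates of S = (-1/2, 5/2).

(1/2, 1/6, 1/3)

Signed area of the reference triangle: [PQR] = ½·((-5)·(8−(-7)) + 8·(-7−7) + 2·(7−8)) = ½·(-75 − 112 − 2) = -189/2.
[SQR] = ½·((-1/2)·(8−(-7)) + 8·(-7−(5/2)) + 2·(5/2−8)) = ½·(-15/2 − 76 − 11) = -189/4, so the P-coordinate is (-189/4)/(-189/2) = 1/2.
[PSR] = ½·((-5)·(5/2−(-7)) + (-1/2)·(-7−7) + 2·(7−(5/2))) = ½·(-95/2 + 7 + 9) = -63/4, so the Q-coordinate is 1/6.
[PQS] = ½·((-5)·(8−(5/2)) + 8·(5/2−7) + (-1/2)·(7−8)) = ½·(-55/2 − 36 + 1/2) = -63/2, so the R-coordinate is 1/3.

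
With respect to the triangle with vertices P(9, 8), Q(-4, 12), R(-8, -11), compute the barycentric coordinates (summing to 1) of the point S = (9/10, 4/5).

Signed area of the reference triangle: [PQR] = ½·(9·(12−(-11)) + (-4)·(-11−8) + (-8)·(8−12)) = ½·(207 + 76 + 32) = 315/2.
[SQR] = ½·((9/10)·(12−(-11)) + (-4)·(-11−(4/5)) + (-8)·(4/5−12)) = ½·(207/10 + 236/5 + 448/5) = 315/4, so the P-coordinate is (315/4)/(315/2) = 1/2.
[PSR] = ½·(9·(4/5−(-11)) + (9/10)·(-11−8) + (-8)·(8−(4/5))) = ½·(531/5 − 171/10 − 288/5) = 63/4, so the Q-coordinate is 1/10.
[PQS] = ½·(9·(12−(4/5)) + (-4)·(4/5−8) + (9/10)·(8−12)) = ½·(504/5 + 144/5 − 18/5) = 63, so the R-coordinate is 2/5.
Check: 1/2 + 1/10 + 2/5 = 1.

(1/2, 1/10, 2/5)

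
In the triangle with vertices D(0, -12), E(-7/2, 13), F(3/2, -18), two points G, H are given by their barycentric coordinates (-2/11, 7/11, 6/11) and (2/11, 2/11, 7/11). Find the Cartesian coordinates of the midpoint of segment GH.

Barycentric coordinates of the midpoint are the average: (0, 9/22, 13/22).
Converting: 0·D + (9/22)·E + (13/22)·F = (-6/11, -117/22).

(-6/11, -117/22)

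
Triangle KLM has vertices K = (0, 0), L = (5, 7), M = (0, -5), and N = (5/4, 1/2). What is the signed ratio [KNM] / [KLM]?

1/4

[KLM] = ½·(0·(7−(-5)) + 5·(-5−0) + 0·(0−7)) = ½·(0 − 25 + 0) = -25/2.
[KNM] = ½·(0·(1/2−(-5)) + (5/4)·(-5−0) + 0·(0−(1/2))) = ½·(0 − 25/4 + 0) = -25/8, so the ratio is (-25/8)/(-25/2) = 1/4.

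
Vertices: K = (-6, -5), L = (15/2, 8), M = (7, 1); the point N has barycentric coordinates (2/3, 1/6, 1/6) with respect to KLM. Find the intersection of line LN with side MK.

(-17/5, -19/5)

Line LN meets MK where the L-coordinate vanishes; zeroing N's L-weight and renormalizing leaves M, K-weights 1/6 : 2/3 → (1/5, 4/5).
So J = (1/5)·M + (4/5)·K = (-17/5, -19/5).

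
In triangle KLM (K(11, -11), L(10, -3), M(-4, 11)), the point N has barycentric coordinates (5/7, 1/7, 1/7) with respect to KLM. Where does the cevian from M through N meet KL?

Line MN meets KL where the M-coordinate vanishes; zeroing N's M-weight and renormalizing leaves K, L-weights 5/7 : 1/7 → (5/6, 1/6).
So J = (5/6)·K + (1/6)·L = (65/6, -29/3).

(65/6, -29/3)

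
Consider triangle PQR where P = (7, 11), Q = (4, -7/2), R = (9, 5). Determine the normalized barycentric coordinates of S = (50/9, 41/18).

(1/3, 5/9, 1/9)

Signed area of the reference triangle: [PQR] = ½·(7·(-7/2−5) + 4·(5−11) + 9·(11−(-7/2))) = ½·(-119/2 − 24 + 261/2) = 47/2.
[SQR] = ½·((50/9)·(-7/2−5) + 4·(5−(41/18)) + 9·(41/18−(-7/2))) = ½·(-425/9 + 98/9 + 52) = 47/6, so the P-coordinate is (47/6)/(47/2) = 1/3.
[PSR] = ½·(7·(41/18−5) + (50/9)·(5−11) + 9·(11−(41/18))) = ½·(-343/18 − 100/3 + 157/2) = 235/18, so the Q-coordinate is 5/9.
[PQS] = ½·(7·(-7/2−(41/18)) + 4·(41/18−11) + (50/9)·(11−(-7/2))) = ½·(-364/9 − 314/9 + 725/9) = 47/18, so the R-coordinate is 1/9.
Check: 1/3 + 5/9 + 1/9 = 1.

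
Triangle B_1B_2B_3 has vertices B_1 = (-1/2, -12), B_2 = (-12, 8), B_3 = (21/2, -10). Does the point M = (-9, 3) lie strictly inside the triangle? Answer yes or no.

yes

Barycentric coordinates of M: (13/54, 182/243, 5/486).
The three coordinates are positive, positive, positive; a point is interior exactly when all three are positive.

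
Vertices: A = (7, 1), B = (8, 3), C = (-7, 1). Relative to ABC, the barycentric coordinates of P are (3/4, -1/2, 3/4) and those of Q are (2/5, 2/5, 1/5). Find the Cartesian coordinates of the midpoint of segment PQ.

Barycentric coordinates of the midpoint are the average: (23/40, -1/20, 19/40).
Converting: (23/40)·A + (-1/20)·B + (19/40)·C = (3/10, 9/10).

(3/10, 9/10)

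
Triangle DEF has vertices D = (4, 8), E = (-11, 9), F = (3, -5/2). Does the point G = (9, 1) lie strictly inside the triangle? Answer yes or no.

no

Barycentric coordinates of G: (236/317, -119/317, 200/317).
The three coordinates are positive, negative, positive; a point is interior exactly when all three are positive.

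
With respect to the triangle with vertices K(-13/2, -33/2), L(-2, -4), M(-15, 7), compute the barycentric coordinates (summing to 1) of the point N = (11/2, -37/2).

Signed area of the reference triangle: [KLM] = ½·((-13/2)·(-4−7) + (-2)·(7−(-33/2)) + (-15)·(-33/2−(-4))) = ½·(143/2 − 47 + 375/2) = 106.
[NLM] = ½·((11/2)·(-4−7) + (-2)·(7−(-37/2)) + (-15)·(-37/2−(-4))) = ½·(-121/2 − 51 + 435/2) = 53, so the K-coordinate is 53/106 = 1/2.
[KNM] = ½·((-13/2)·(-37/2−7) + (11/2)·(7−(-33/2)) + (-15)·(-33/2−(-37/2))) = ½·(663/4 + 517/4 − 30) = 265/2, so the L-coordinate is 5/4.
[KLN] = ½·((-13/2)·(-4−(-37/2)) + (-2)·(-37/2−(-33/2)) + (11/2)·(-33/2−(-4))) = ½·(-377/4 + 4 − 275/4) = -159/2, so the M-coordinate is -3/4.

(1/2, 5/4, -3/4)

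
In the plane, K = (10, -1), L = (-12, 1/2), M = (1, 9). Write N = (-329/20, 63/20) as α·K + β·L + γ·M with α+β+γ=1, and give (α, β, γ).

Signed area of the reference triangle: [KLM] = ½·(10·(1/2−9) + (-12)·(9−(-1)) + 1·(-1−(1/2))) = ½·(-85 − 120 − 3/2) = -413/4.
[NLM] = ½·((-329/20)·(1/2−9) + (-12)·(9−(63/20)) + 1·(63/20−(1/2))) = ½·(5593/40 − 351/5 + 53/20) = 2891/80, so the K-coordinate is (2891/80)/(-413/4) = -7/20.
[KNM] = ½·(10·(63/20−9) + (-329/20)·(9−(-1)) + 1·(-1−(63/20))) = ½·(-117/2 − 329/2 − 83/20) = -4543/40, so the L-coordinate is 11/10.
[KLN] = ½·(10·(1/2−(63/20)) + (-12)·(63/20−(-1)) + (-329/20)·(-1−(1/2))) = ½·(-53/2 − 249/5 + 987/40) = -413/16, so the M-coordinate is 1/4.
Check: -7/20 + 11/10 + 1/4 = 1.

(-7/20, 11/10, 1/4)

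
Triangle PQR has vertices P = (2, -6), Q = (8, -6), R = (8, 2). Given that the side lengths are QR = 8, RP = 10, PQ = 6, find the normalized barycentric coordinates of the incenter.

(1/3, 5/12, 1/4)

The incenter has barycentric coordinates proportional to the opposite side lengths: (8 : 10 : 6).
Normalizing by 8+10+6 = 24 gives (1/3, 5/12, 1/4).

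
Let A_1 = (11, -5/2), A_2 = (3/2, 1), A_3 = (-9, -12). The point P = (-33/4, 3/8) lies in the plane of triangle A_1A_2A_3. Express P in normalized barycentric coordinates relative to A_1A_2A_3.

(-3/4, 3/2, 1/4)

Signed area of the reference triangle: [A_1A_2A_3] = ½·(11·(1−(-12)) + (3/2)·(-12−(-5/2)) + (-9)·(-5/2−1)) = ½·(143 − 57/4 + 63/2) = 641/8.
[PA_2A_3] = ½·((-33/4)·(1−(-12)) + (3/2)·(-12−(3/8)) + (-9)·(3/8−1)) = ½·(-429/4 − 297/16 + 45/8) = -1923/32, so the A_1-coordinate is (-1923/32)/(641/8) = -3/4.
[A_1PA_3] = ½·(11·(3/8−(-12)) + (-33/4)·(-12−(-5/2)) + (-9)·(-5/2−(3/8))) = ½·(1089/8 + 627/8 + 207/8) = 1923/16, so the A_2-coordinate is 3/2.
[A_1A_2P] = ½·(11·(1−(3/8)) + (3/2)·(3/8−(-5/2)) + (-33/4)·(-5/2−1)) = ½·(55/8 + 69/16 + 231/8) = 641/32, so the A_3-coordinate is 1/4.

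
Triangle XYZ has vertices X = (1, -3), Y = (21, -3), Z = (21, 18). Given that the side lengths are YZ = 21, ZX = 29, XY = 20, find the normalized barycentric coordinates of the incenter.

(3/10, 29/70, 2/7)

The incenter has barycentric coordinates proportional to the opposite side lengths: (21 : 29 : 20).
Normalizing by 21+29+20 = 70 gives (3/10, 29/70, 2/7).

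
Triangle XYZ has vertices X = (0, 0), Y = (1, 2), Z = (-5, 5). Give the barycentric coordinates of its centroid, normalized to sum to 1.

The centroid is the average of the vertices, so each weight is 1/3.

(1/3, 1/3, 1/3)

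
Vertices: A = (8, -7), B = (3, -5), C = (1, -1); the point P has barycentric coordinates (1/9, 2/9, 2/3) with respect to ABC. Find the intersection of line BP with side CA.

(2, -13/7)

Line BP meets CA where the B-coordinate vanishes; zeroing P's B-weight and renormalizing leaves C, A-weights 2/3 : 1/9 → (6/7, 1/7).
So Q = (6/7)·C + (1/7)·A = (2, -13/7).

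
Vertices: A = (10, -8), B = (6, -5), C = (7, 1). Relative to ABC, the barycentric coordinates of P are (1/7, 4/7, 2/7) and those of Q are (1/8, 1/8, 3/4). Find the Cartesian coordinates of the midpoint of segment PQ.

Barycentric coordinates of the midpoint are the average: (15/112, 39/112, 29/56).
Converting: (15/112)·A + (39/112)·B + (29/56)·C = (395/56, -257/112).

(395/56, -257/112)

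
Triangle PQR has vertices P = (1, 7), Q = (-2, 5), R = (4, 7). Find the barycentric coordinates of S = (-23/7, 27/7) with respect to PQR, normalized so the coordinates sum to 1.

Signed area of the reference triangle: [PQR] = ½·(1·(5−7) + (-2)·(7−7) + 4·(7−5)) = ½·(-2 + 0 + 8) = 3.
[SQR] = ½·((-23/7)·(5−7) + (-2)·(7−(27/7)) + 4·(27/7−5)) = ½·(46/7 − 44/7 − 32/7) = -15/7, so the P-coordinate is (-15/7)/3 = -5/7.
[PSR] = ½·(1·(27/7−7) + (-23/7)·(7−7) + 4·(7−(27/7))) = ½·(-22/7 + 0 + 88/7) = 33/7, so the Q-coordinate is 11/7.
[PQS] = ½·(1·(5−(27/7)) + (-2)·(27/7−7) + (-23/7)·(7−5)) = ½·(8/7 + 44/7 − 46/7) = 3/7, so the R-coordinate is 1/7.

(-5/7, 11/7, 1/7)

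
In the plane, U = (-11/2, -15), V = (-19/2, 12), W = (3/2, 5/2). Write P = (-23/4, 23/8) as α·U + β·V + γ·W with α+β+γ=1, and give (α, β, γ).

(1/4, 1/2, 1/4)

Signed area of the reference triangle: [UVW] = ½·((-11/2)·(12−(5/2)) + (-19/2)·(5/2−(-15)) + (3/2)·(-15−12)) = ½·(-209/4 − 665/4 − 81/2) = -259/2.
[PVW] = ½·((-23/4)·(12−(5/2)) + (-19/2)·(5/2−(23/8)) + (3/2)·(23/8−12)) = ½·(-437/8 + 57/16 − 219/16) = -259/8, so the U-coordinate is (-259/8)/(-259/2) = 1/4.
[UPW] = ½·((-11/2)·(23/8−(5/2)) + (-23/4)·(5/2−(-15)) + (3/2)·(-15−(23/8))) = ½·(-33/16 − 805/8 − 429/16) = -259/4, so the V-coordinate is 1/2.
[UVP] = ½·((-11/2)·(12−(23/8)) + (-19/2)·(23/8−(-15)) + (-23/4)·(-15−12)) = ½·(-803/16 − 2717/16 + 621/4) = -259/8, so the W-coordinate is 1/4.
Check: 1/4 + 1/2 + 1/4 = 1.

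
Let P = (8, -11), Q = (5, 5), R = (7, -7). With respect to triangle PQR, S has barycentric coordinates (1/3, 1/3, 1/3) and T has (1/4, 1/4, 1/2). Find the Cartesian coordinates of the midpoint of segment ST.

Barycentric coordinates of the midpoint are the average: (7/24, 7/24, 5/12).
Converting: (7/24)·P + (7/24)·Q + (5/12)·R = (161/24, -14/3).

(161/24, -14/3)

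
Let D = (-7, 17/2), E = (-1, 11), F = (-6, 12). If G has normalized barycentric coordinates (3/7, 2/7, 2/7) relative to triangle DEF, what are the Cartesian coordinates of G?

G = (3/7)·D + (2/7)·E + (2/7)·F.
x-coordinate: (3/7)·(-7) + (2/7)·(-1) + (2/7)·(-6) = -5.
y-coordinate: (3/7)·(17/2) + (2/7)·11 + (2/7)·12 = 143/14.

(-5, 143/14)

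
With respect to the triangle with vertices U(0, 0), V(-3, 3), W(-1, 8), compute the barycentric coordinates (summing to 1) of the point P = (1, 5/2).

(1, -1/2, 1/2)

Signed area of the reference triangle: [UVW] = ½·(0·(3−8) + (-3)·(8−0) + (-1)·(0−3)) = ½·(0 − 24 + 3) = -21/2.
[PVW] = ½·(1·(3−8) + (-3)·(8−(5/2)) + (-1)·(5/2−3)) = ½·(-5 − 33/2 + 1/2) = -21/2, so the U-coordinate is (-21/2)/(-21/2) = 1.
[UPW] = ½·(0·(5/2−8) + 1·(8−0) + (-1)·(0−(5/2))) = ½·(0 + 8 + 5/2) = 21/4, so the V-coordinate is -1/2.
[UVP] = ½·(0·(3−(5/2)) + (-3)·(5/2−0) + 1·(0−3)) = ½·(0 − 15/2 − 3) = -21/4, so the W-coordinate is 1/2.
Check: 1 − 1/2 + 1/2 = 1.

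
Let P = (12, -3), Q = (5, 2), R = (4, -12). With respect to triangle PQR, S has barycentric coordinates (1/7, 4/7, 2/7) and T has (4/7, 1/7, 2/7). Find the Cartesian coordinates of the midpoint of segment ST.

(101/14, -53/14)

Barycentric coordinates of the midpoint are the average: (5/14, 5/14, 2/7).
Converting: (5/14)·P + (5/14)·Q + (2/7)·R = (101/14, -53/14).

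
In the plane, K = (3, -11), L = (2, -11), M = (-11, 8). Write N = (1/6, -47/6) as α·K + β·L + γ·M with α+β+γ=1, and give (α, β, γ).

Signed area of the reference triangle: [KLM] = ½·(3·(-11−8) + 2·(8−(-11)) + (-11)·(-11−(-11))) = ½·(-57 + 38 + 0) = -19/2.
[NLM] = ½·((1/6)·(-11−8) + 2·(8−(-47/6)) + (-11)·(-47/6−(-11))) = ½·(-19/6 + 95/3 − 209/6) = -19/6, so the K-coordinate is (-19/6)/(-19/2) = 1/3.
[KNM] = ½·(3·(-47/6−8) + (1/6)·(8−(-11)) + (-11)·(-11−(-47/6))) = ½·(-95/2 + 19/6 + 209/6) = -19/4, so the L-coordinate is 1/2.
[KLN] = ½·(3·(-11−(-47/6)) + 2·(-47/6−(-11)) + (1/6)·(-11−(-11))) = ½·(-19/2 + 19/3 + 0) = -19/12, so the M-coordinate is 1/6.
Check: 1/3 + 1/2 + 1/6 = 1.

(1/3, 1/2, 1/6)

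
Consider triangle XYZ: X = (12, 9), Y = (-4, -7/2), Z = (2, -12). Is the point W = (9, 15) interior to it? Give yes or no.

no

Barycentric coordinates of W: (443/422, 123/211, -267/422).
The three coordinates are positive, positive, negative; a point is interior exactly when all three are positive.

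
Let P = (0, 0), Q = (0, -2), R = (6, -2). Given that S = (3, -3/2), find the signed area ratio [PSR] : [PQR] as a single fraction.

1/4

[PQR] = ½·(0·(-2−(-2)) + 0·(-2−0) + 6·(0−(-2))) = ½·(0 + 0 + 12) = 6.
[PSR] = ½·(0·(-3/2−(-2)) + 3·(-2−0) + 6·(0−(-3/2))) = ½·(0 − 6 + 9) = 3/2, so the ratio is (3/2)/6 = 1/4.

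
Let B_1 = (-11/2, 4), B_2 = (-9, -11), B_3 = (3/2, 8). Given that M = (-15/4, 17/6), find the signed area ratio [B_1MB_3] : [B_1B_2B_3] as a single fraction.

[B_1B_2B_3] = ½·((-11/2)·(-11−8) + (-9)·(8−4) + (3/2)·(4−(-11))) = ½·(209/2 − 36 + 45/2) = 91/2.
[B_1MB_3] = ½·((-11/2)·(17/6−8) + (-15/4)·(8−4) + (3/2)·(4−(17/6))) = ½·(341/12 − 15 + 7/4) = 91/12, so the ratio is (91/12)/(91/2) = 1/6.

1/6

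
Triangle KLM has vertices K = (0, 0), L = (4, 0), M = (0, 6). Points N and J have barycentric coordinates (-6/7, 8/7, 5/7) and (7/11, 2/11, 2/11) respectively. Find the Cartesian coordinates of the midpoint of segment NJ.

Barycentric coordinates of the midpoint are the average: (-17/154, 51/77, 69/154).
Converting: (-17/154)·K + (51/77)·L + (69/154)·M = (204/77, 207/77).

(204/77, 207/77)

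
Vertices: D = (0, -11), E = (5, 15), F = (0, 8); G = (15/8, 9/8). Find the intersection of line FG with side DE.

Barycentric coordinates of G with respect to DEF: (1/2, 3/8, 1/8).
On side DE the F-coordinate is zero; dropping G's F-weight 1/8 and renormalizing the remaining 1/2 : 3/8 gives weights 4/7, 3/7 on D, E.
H = (4/7)·(0, -11) + (3/7)·(5, 15) = (15/7, 1/7).

(15/7, 1/7)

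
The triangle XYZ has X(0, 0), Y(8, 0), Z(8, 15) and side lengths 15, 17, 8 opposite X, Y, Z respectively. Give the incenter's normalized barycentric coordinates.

(3/8, 17/40, 1/5)

The incenter has barycentric coordinates proportional to the opposite side lengths: (15 : 17 : 8).
Normalizing by 15+17+8 = 40 gives (3/8, 17/40, 1/5).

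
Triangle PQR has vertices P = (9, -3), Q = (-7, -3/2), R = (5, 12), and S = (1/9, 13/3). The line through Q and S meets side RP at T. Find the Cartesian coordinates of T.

Barycentric coordinates of S with respect to PQR: (1/9, 4/9, 4/9).
On side RP the Q-coordinate is zero; dropping S's Q-weight 4/9 and renormalizing the remaining 4/9 : 1/9 gives weights 4/5, 1/5 on R, P.
T = (4/5)·(5, 12) + (1/5)·(9, -3) = (29/5, 9).

(29/5, 9)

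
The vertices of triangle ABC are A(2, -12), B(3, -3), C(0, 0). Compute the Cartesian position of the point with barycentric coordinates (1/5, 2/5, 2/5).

(8/5, -18/5)

P = (1/5)·A + (2/5)·B + (2/5)·C.
x-coordinate: (1/5)·2 + (2/5)·3 + (2/5)·0 = 8/5.
y-coordinate: (1/5)·(-12) + (2/5)·(-3) + (2/5)·0 = -18/5.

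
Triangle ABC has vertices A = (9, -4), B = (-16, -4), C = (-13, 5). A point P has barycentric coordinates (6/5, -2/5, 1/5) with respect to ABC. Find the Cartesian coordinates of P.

(73/5, -11/5)

P = (6/5)·A + (-2/5)·B + (1/5)·C.
x-coordinate: (6/5)·9 + (-2/5)·(-16) + (1/5)·(-13) = 73/5.
y-coordinate: (6/5)·(-4) + (-2/5)·(-4) + (1/5)·5 = -11/5.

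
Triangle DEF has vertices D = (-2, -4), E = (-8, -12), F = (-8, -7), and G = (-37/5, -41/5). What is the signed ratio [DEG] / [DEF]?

3/5

[DEF] = ½·((-2)·(-12−(-7)) + (-8)·(-7−(-4)) + (-8)·(-4−(-12))) = ½·(10 + 24 − 64) = -15.
[DEG] = ½·((-2)·(-12−(-41/5)) + (-8)·(-41/5−(-4)) + (-37/5)·(-4−(-12))) = ½·(38/5 + 168/5 − 296/5) = -9, so the ratio is (-9)/(-15) = 3/5.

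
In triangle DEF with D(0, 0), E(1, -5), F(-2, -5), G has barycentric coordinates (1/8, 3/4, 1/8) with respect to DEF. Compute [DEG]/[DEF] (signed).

The signed ratio [DEG]/[DEF] equals the barycentric coordinate of G at vertex F, which is 1/8.

1/8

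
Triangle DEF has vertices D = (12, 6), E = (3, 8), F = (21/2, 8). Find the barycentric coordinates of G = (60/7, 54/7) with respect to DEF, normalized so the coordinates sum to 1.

Signed area of the reference triangle: [DEF] = ½·(12·(8−8) + 3·(8−6) + (21/2)·(6−8)) = ½·(0 + 6 − 21) = -15/2.
[GEF] = ½·((60/7)·(8−8) + 3·(8−(54/7)) + (21/2)·(54/7−8)) = ½·(0 + 6/7 − 3) = -15/14, so the D-coordinate is (-15/14)/(-15/2) = 1/7.
[DGF] = ½·(12·(54/7−8) + (60/7)·(8−6) + (21/2)·(6−(54/7))) = ½·(-24/7 + 120/7 − 18) = -15/7, so the E-coordinate is 2/7.
[DEG] = ½·(12·(8−(54/7)) + 3·(54/7−6) + (60/7)·(6−8)) = ½·(24/7 + 36/7 − 120/7) = -30/7, so the F-coordinate is 4/7.
Check: 1/7 + 2/7 + 4/7 = 1.

(1/7, 2/7, 4/7)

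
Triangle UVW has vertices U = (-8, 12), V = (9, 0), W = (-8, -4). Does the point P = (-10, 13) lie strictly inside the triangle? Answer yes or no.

no

Barycentric coordinates of P: (297/272, -2/17, 7/272).
The three coordinates are positive, negative, positive; a point is interior exactly when all three are positive.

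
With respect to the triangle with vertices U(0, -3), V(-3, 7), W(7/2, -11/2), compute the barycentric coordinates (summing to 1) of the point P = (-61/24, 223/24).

Signed area of the reference triangle: [UVW] = ½·(0·(7−(-11/2)) + (-3)·(-11/2−(-3)) + (7/2)·(-3−7)) = ½·(0 + 15/2 − 35) = -55/4.
[PVW] = ½·((-61/24)·(7−(-11/2)) + (-3)·(-11/2−(223/24)) + (7/2)·(223/24−7)) = ½·(-1525/48 + 355/8 + 385/48) = 165/16, so the U-coordinate is (165/16)/(-55/4) = -3/4.
[UPW] = ½·(0·(223/24−(-11/2)) + (-61/24)·(-11/2−(-3)) + (7/2)·(-3−(223/24))) = ½·(0 + 305/48 − 2065/48) = -55/3, so the V-coordinate is 4/3.
[UVP] = ½·(0·(7−(223/24)) + (-3)·(223/24−(-3)) + (-61/24)·(-3−7)) = ½·(0 − 295/8 + 305/12) = -275/48, so the W-coordinate is 5/12.

(-3/4, 4/3, 5/12)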